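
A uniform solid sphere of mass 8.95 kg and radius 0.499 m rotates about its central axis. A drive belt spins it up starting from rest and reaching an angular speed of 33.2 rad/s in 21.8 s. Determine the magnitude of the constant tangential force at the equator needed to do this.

F ≈ 2.72 N

I = (2/5)MR² = (2/5)(8.95)(0.499)² = 0.8914 kg·m².
α = Δω/Δt = (33.2 − 0)/21.8 = 1.523 rad/s².
The required torque is τ = Iα = (0.8914)(1.523) = 1.358 N·m.
A tangential force at the equator gives τ = FR, so F = τ/R = 1.358/0.499 = 2.721 N.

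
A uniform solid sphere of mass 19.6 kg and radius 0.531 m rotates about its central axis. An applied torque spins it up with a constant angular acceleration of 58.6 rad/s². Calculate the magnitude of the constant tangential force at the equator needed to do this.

F ≈ 244 N

I = (2/5)MR² = (2/5)(19.6)(0.531)² = 2.211 kg·m².
The required torque is τ = Iα = (2.211)(58.60) = 129.5 N·m.
A tangential force at the equator gives τ = FR, so F = τ/R = 129.5/0.531 = 244.0 N.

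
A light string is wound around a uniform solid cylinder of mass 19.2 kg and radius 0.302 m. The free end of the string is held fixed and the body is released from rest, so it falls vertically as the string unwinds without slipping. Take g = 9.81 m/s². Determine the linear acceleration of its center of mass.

Translation: Mg − T = Ma. Rotation about the center: TR = Iα with I = ½MR².
With a = αR: T = (I/R²)a = (1/2)M a, so Mg = (1 + 0.5000)Ma.
a = g/(1 + 0.5000) = 9.81/1.500 = 6.540 m/s².

a ≈ 6.54 m/s²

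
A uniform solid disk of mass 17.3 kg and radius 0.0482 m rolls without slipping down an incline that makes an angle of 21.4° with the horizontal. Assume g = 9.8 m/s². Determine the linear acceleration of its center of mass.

Translation along the incline: Mg sinθ − f = Ma.
Rotation about the center: fR = Iα with I = ½MR². No-slip gives a = αR, so f = (I/R²)a = (1/2)M a.
Substituting: Mg sinθ = (1 + 0.5000)Ma, so a = g sinθ/(1 + 0.5000) = (9.8) sin 21.4° / 1.500 = 2.384 m/s².

a ≈ 2.38 m/s²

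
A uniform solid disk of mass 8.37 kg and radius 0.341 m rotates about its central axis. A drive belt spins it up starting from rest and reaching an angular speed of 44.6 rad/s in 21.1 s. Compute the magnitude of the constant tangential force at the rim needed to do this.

I = ½MR² = (1/2)(8.37)(0.341)² = 0.4866 kg·m².
α = Δω/Δt = (44.6 − 0)/21.1 = 2.114 rad/s².
The required torque is τ = Iα = (0.4866)(2.114) = 1.029 N·m.
A tangential force at the rim gives τ = FR, so F = τ/R = 1.029/0.341 = 3.016 N.

F ≈ 3.02 N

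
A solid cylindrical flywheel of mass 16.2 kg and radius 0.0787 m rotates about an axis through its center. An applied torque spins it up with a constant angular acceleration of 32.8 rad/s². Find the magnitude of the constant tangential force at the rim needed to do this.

I = ½MR² = (1/2)(16.2)(0.0787)² = 0.05017 kg·m².
The required torque is τ = Iα = (0.05017)(32.80) = 1.646 N·m.
A tangential force at the rim gives τ = FR, so F = τ/R = 1.646/0.0787 = 20.91 N.

F ≈ 20.9 N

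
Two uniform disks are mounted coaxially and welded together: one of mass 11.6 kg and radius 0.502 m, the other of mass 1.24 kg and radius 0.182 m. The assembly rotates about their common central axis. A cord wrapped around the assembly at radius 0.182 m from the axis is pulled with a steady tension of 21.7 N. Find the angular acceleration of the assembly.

α ≈ 2.66 rad/s²

I = ½M₁R₁² + ½M₂R₂² = ½(11.6)(0.502)² + ½(1.24)(0.182)² = 1.482 kg·m².
τ = F r = (21.7)(0.182) = 3.949 N·m.
α = τ/I = 3.949/1.482 = 2.665 rad/s².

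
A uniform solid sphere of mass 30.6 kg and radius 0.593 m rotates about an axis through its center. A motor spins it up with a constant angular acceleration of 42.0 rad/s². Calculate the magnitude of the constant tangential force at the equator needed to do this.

I = (2/5)MR² = (2/5)(30.6)(0.593)² = 4.304 kg·m².
The required torque is τ = Iα = (4.304)(42.00) = 180.8 N·m.
A tangential force at the equator gives τ = FR, so F = τ/R = 180.8/0.593 = 304.8 N.

F ≈ 305 N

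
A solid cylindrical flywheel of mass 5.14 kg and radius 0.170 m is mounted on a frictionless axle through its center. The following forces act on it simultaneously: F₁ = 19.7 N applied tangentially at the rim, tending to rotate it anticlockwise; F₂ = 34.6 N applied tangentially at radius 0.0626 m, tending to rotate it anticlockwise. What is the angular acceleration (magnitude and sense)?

I = ½MR² = (1/2)(5.14)(0.170)² = 0.07427 kg·m².
Taking anticlockwise as positive: τ₁ = +(19.7)(0.170) = +3.349 N·m; τ₂ = +(34.6)(0.0626) = +2.166 N·m.
Net torque τ = 5.515 N·m.
α = τ/I = 5.515/0.07427 = 74.25 rad/s².

α ≈ 74.3 rad/s², anticlockwise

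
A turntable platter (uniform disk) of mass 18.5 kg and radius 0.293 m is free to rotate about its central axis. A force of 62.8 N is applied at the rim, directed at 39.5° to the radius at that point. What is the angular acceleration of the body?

α ≈ 14.7 rad/s²

I = ½MR² = (1/2)(18.5)(0.293)² = 0.7941 kg·m².
Only the tangential component produces torque: τ = F R sinθ = (62.8)(0.293) sin 39.5° = 11.70 N·m.
Newton's second law for rotation, τ = Iα, gives α = τ/I = 11.70/0.7941 = 14.74 rad/s².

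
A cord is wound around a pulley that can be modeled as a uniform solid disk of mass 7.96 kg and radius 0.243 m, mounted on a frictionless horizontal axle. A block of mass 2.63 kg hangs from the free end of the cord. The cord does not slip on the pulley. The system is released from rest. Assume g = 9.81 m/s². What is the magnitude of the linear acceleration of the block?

I = ½MR² = (1/2)(7.96)(0.243)² = 0.2350 kg·m².
Block: mg − T = ma. Pulley: TR = Iα. No-slip: a = αR, so T = (I/R²)a = 3.980·a.
Then mg = (m + 3.980)a, so a = (2.63)(9.81)/(2.63 + 3.980) = 3.903 m/s².

a ≈ 3.90 m/s²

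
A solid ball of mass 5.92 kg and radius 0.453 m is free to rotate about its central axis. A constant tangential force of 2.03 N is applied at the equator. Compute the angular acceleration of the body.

α ≈ 1.89 rad/s²

I = (2/5)MR² = (2/5)(5.92)(0.453)² = 0.4859 kg·m².
τ = F R = (2.03)(0.453) = 0.9196 N·m.
Newton's second law for rotation, τ = Iα, gives α = τ/I = 0.9196/0.4859 = 1.892 rad/s².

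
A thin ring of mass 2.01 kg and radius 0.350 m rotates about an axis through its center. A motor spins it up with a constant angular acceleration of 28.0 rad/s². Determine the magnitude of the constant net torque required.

I = MR² = (2.01)(0.350)² = 0.2462 kg·m².
τ = Iα = (0.2462)(28.00) = 6.894 N·m.

τ ≈ 6.89 N·m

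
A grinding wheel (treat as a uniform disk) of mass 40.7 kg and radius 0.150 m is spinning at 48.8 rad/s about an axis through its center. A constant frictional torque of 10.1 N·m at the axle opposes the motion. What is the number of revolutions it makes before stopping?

I = ½MR² = (1/2)(40.7)(0.150)² = 0.4579 kg·m².
The net torque has magnitude 10.1 N·m, opposing ω.
|α| = τ/I = 10.10/0.4579 = 22.06 rad/s² (deceleration).
ω² = ω₀² − 2|α|θ with ω = 0 ⇒ θ = ω₀²/(2|α|) = 53.98 rad = 8.591 rev.

≈ 8.59 revolutions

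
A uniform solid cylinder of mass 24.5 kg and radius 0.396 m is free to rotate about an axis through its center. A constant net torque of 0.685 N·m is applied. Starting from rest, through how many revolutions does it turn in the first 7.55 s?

≈ 1.62 revolutions

I = ½MR² = (1/2)(24.5)(0.396)² = 1.921 kg·m².
α = τ/I = 0.685/1.921 = 0.3566 rad/s².
θ = ½αt² = ½(0.3566)(7.55)² = 10.16 rad.
Revolutions = θ/(2π) = 1.618.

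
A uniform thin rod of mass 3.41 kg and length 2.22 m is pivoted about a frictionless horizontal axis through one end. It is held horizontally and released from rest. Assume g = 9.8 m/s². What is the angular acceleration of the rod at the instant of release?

About the pivot, I = (1/3)ML² = (1/3)(3.41)(2.22)² = 5.602 kg·m².
The weight acts at the center, a distance L/2 = 1.110 m from the pivot; τ = Mg(L/2) = 37.09 N·m.
α = τ/I = 37.09/5.602 = 6.622 rad/s².

α ≈ 6.62 rad/s²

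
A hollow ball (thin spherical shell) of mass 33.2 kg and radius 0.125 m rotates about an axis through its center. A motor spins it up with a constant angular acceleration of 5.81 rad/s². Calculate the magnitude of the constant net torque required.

τ ≈ 2.01 N·m

I = (2/3)MR² = (2/3)(33.2)(0.125)² = 0.3458 kg·m².
τ = Iα = (0.3458)(5.810) = 2.009 N·m.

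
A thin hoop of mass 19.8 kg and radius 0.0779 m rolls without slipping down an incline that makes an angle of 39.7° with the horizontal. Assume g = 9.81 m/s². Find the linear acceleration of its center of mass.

a ≈ 3.13 m/s²

Translation along the incline: Mg sinθ − f = Ma.
Rotation about the center: fR = Iα with I = MR². No-slip gives a = αR, so f = (I/R²)a = M a.
Substituting: Mg sinθ = (1 + 1.000)Ma, so a = g sinθ/(1 + 1.000) = (9.81) sin 39.7° / 2.000 = 3.133 m/s².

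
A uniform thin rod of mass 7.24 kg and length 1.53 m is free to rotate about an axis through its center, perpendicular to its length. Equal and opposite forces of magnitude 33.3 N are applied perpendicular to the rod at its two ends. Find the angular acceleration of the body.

I = (1/12)ML² = (1/12)(7.24)(1.53)² = 1.412 kg·m².
The couple gives τ = F·(L/2) + F·(L/2) = F L = (33.3)(1.53) = 50.95 N·m.
Newton's second law for rotation, τ = Iα, gives α = τ/I = 50.95/1.412 = 36.07 rad/s².

α ≈ 36.1 rad/s²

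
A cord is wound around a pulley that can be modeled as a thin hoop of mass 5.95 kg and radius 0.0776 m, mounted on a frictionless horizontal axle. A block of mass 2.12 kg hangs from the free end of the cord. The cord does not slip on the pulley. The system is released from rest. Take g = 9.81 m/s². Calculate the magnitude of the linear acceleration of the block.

a ≈ 2.58 m/s²

I = MR² = (5.95)(0.0776)² = 0.03583 kg·m².
Block: mg − T = ma. Pulley: TR = Iα. No-slip: a = αR, so T = (I/R²)a = 5.950·a.
Then mg = (m + 5.950)a, so a = (2.12)(9.81)/(2.12 + 5.950) = 2.577 m/s².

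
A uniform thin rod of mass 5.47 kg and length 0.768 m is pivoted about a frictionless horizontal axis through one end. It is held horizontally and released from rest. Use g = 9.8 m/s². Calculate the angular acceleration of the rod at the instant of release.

About the pivot, I = (1/3)ML² = (1/3)(5.47)(0.768)² = 1.075 kg·m².
The weight acts at the center, a distance L/2 = 0.3840 m from the pivot; τ = Mg(L/2) = 20.58 N·m.
α = τ/I = 20.58/1.075 = 19.14 rad/s².
(Equivalently α = (3g/(2L)) = 19.14 rad/s².)

α ≈ 19.1 rad/s²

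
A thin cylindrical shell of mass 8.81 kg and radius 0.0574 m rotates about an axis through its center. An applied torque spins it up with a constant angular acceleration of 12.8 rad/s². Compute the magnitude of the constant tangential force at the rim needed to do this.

F ≈ 6.47 N

I = MR² = (8.81)(0.0574)² = 0.02903 kg·m².
The required torque is τ = Iα = (0.02903)(12.80) = 0.3715 N·m.
A tangential force at the rim gives τ = FR, so F = τ/R = 0.3715/0.0574 = 6.473 N.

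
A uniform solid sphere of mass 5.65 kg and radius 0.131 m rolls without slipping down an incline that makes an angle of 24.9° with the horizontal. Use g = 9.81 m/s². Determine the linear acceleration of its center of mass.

Translation along the incline: Mg sinθ − f = Ma.
Rotation about the center: fR = Iα with I = (2/5)MR². No-slip gives a = αR, so f = (I/R²)a = (2/5)M a.
Substituting: Mg sinθ = (1 + 0.4000)Ma, so a = g sinθ/(1 + 0.4000) = (9.81) sin 24.9° / 1.400 = 2.950 m/s².

a ≈ 2.95 m/s²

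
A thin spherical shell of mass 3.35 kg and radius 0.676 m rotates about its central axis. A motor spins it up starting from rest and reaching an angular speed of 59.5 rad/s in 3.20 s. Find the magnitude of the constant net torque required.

τ ≈ 19.0 N·m

I = (2/3)MR² = (2/3)(3.35)(0.676)² = 1.021 kg·m².
α = Δω/Δt = (59.5 − 0)/3.20 = 18.59 rad/s².
τ = Iα = (1.021)(18.59) = 18.98 N·m.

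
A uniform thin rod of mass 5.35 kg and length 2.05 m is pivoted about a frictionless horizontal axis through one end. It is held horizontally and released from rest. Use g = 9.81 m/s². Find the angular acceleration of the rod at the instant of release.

α ≈ 7.18 rad/s²

About the pivot, I = (1/3)ML² = (1/3)(5.35)(2.05)² = 7.494 kg·m².
The weight acts at the center, a distance L/2 = 1.025 m from the pivot; τ = Mg(L/2) = 53.80 N·m.
α = τ/I = 53.80/7.494 = 7.178 rad/s².
(Equivalently α = (3g/(2L)) = 7.178 rad/s².)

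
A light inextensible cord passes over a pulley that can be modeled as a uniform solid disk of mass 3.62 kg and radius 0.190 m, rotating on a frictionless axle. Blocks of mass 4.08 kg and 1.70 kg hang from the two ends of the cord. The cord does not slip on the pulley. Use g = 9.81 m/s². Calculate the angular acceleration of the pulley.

α ≈ 16.2 rad/s²

I = ½MR² = (1/2)(3.62)(0.190)² = 0.06534 kg·m².
Heavier block: m₁g − T₁ = m₁a. Lighter block: T₂ − m₂g = m₂a.
Pulley: (T₁ − T₂)R = Iα = I(a/R), so T₁ − T₂ = (I/R²)a = (1/2)M_p a = 1.810·a.
Adding the three: (m₁ − m₂)g = (m₁ + m₂ + 1.810)a, so a = (4.08 − 1.70)(9.81)/(4.08 + 1.70 + 1.810) = 3.076 m/s².
α = a/R = 3.076/0.190 = 16.19 rad/s².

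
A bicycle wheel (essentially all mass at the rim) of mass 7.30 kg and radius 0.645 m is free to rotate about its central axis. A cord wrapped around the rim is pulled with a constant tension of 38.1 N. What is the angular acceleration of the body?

I = MR² = (7.30)(0.645)² = 3.037 kg·m².
τ = F R = (38.1)(0.645) = 24.57 N·m.
Newton's second law for rotation, τ = Iα, gives α = τ/I = 24.57/3.037 = 8.092 rad/s².

α ≈ 8.09 rad/s²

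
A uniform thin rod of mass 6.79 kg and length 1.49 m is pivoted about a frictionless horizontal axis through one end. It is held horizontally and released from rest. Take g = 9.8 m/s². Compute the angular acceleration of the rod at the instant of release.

α ≈ 9.87 rad/s²

About the pivot, I = (1/3)ML² = (1/3)(6.79)(1.49)² = 5.025 kg·m².
The weight acts at the center, a distance L/2 = 0.7450 m from the pivot; τ = Mg(L/2) = 49.57 N·m.
α = τ/I = 49.57/5.025 = 9.866 rad/s².
(Equivalently α = (3g/(2L)) = 9.866 rad/s².)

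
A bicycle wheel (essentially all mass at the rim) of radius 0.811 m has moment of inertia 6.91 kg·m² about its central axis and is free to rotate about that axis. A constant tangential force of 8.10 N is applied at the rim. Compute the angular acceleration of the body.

α ≈ 0.951 rad/s²

τ = F R = (8.10)(0.811) = 6.569 N·m.
Newton's second law for rotation, τ = Iα, gives α = τ/I = 6.569/6.910 = 0.9507 rad/s².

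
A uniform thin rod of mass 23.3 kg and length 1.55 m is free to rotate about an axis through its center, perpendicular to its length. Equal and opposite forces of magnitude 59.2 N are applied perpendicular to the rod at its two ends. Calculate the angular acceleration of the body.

α ≈ 19.7 rad/s²

I = (1/12)ML² = (1/12)(23.3)(1.55)² = 4.665 kg·m².
The couple gives τ = F·(L/2) + F·(L/2) = F L = (59.2)(1.55) = 91.76 N·m.
Newton's second law for rotation, τ = Iα, gives α = τ/I = 91.76/4.665 = 19.67 rad/s².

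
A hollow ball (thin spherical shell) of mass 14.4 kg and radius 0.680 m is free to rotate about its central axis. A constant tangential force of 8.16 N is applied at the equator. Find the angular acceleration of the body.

I = (2/3)MR² = (2/3)(14.4)(0.680)² = 4.439 kg·m².
τ = F R = (8.16)(0.680) = 5.549 N·m.
From τ = Iα: α = 5.549/4.439 = 1.250 rad/s².

α ≈ 1.25 rad/s²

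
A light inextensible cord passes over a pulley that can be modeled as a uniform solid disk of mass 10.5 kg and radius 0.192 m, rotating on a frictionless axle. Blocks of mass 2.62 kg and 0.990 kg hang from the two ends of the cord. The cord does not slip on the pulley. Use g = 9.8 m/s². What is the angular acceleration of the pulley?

I = ½MR² = (1/2)(10.5)(0.192)² = 0.1935 kg·m².
Heavier block: m₁g − T₁ = m₁a. Lighter block: T₂ − m₂g = m₂a.
Pulley: (T₁ − T₂)R = Iα = I(a/R), so T₁ − T₂ = (I/R²)a = (1/2)M_p a = 5.250·a.
Adding the three: (m₁ − m₂)g = (m₁ + m₂ + 5.250)a, so a = (2.62 − 0.990)(9.8)/(2.62 + 0.990 + 5.250) = 1.803 m/s².
α = a/R = 1.803/0.192 = 9.390 rad/s².

α ≈ 9.39 rad/s²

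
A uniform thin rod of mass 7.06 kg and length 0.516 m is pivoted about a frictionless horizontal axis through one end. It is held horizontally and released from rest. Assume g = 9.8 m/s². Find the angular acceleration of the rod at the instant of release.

α ≈ 28.5 rad/s²

About the pivot, I = (1/3)ML² = (1/3)(7.06)(0.516)² = 0.6266 kg·m².
The weight acts at the center, a distance L/2 = 0.2580 m from the pivot; τ = Mg(L/2) = 17.85 N·m.
α = τ/I = 17.85/0.6266 = 28.49 rad/s².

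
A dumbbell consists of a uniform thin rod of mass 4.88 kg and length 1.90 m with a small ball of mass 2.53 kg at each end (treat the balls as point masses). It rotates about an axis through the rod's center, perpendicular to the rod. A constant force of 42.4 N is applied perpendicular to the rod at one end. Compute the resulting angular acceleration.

α ≈ 6.67 rad/s²

I_rod = (1/12)ML² = (1/12)(4.88)(1.90)² = 1.468 kg·m².
I_balls = 2·m·(L/2)² = 2(2.53)(0.9500)² = 4.567 kg·m².
Total I = 6.035 kg·m².
τ = F·(L/2) = (42.4)(0.950) = 40.28 N·m.
α = τ/I = 40.28/6.035 = 6.675 rad/s².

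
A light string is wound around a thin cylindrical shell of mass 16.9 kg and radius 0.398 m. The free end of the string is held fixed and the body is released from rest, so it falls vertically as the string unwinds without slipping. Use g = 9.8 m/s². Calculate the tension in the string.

Translation: Mg − T = Ma. Rotation about the center: TR = Iα with I = MR².
With a = αR: T = (I/R²)a = M a, so Mg = (1 + 1.000)Ma.
a = g/(1 + 1.000) = 9.8/2.000 = 4.900 m/s².
T = 1.000·M·a = (1.000)(16.9)(4.900) = 82.81 N.

T ≈ 82.8 N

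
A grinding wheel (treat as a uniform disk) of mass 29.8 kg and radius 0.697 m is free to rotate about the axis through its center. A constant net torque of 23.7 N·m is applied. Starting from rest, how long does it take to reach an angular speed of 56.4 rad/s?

I = ½MR² = (1/2)(29.8)(0.697)² = 7.239 kg·m².
α = τ/I = 23.7/7.239 = 3.274 rad/s².
ω = αt ⇒ t = ω/α = 56.4/3.274 = 17.23 s.

t ≈ 17.2 s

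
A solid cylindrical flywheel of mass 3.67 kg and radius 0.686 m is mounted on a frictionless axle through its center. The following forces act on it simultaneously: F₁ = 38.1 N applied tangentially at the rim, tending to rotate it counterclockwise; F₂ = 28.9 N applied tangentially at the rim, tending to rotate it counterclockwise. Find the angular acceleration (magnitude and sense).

α ≈ 53.2 rad/s², counterclockwise

I = ½MR² = (1/2)(3.67)(0.686)² = 0.8635 kg·m².
Taking counterclockwise as positive: τ₁ = +(38.1)(0.686) = +26.14 N·m; τ₂ = +(28.9)(0.686) = +19.83 N·m.
Net torque τ = 45.96 N·m.
α = τ/I = 45.96/0.8635 = 53.22 rad/s².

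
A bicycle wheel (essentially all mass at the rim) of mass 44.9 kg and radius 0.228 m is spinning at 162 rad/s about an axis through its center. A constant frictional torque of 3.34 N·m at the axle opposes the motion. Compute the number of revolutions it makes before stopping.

I = MR² = (44.9)(0.228)² = 2.334 kg·m².
The net torque has magnitude 3.34 N·m, opposing ω.
|α| = τ/I = 3.340/2.334 = 1.431 rad/s² (deceleration).
ω² = ω₀² − 2|α|θ with ω = 0 ⇒ θ = ω₀²/(2|α|) = 9170 rad = 1459 rev.

≈ 1460 revolutions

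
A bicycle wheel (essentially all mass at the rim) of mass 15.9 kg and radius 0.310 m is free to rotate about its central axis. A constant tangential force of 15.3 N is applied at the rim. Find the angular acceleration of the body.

I = MR² = (15.9)(0.310)² = 1.528 kg·m².
τ = F R = (15.3)(0.310) = 4.743 N·m.
From τ = Iα: α = 4.743/1.528 = 3.104 rad/s².

α ≈ 3.10 rad/s²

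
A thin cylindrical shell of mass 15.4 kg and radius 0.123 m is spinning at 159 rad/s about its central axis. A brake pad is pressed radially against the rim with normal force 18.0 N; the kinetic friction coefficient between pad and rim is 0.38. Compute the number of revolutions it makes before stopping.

I = MR² = (15.4)(0.123)² = 0.2330 kg·m².
Friction force f = μN = (0.38)(18.0) = 6.840 N at the rim; torque magnitude τ = fR = 0.8413 N·m, opposing ω.
|α| = τ/I = 0.8413/0.2330 = 3.611 rad/s² (deceleration).
ω² = ω₀² − 2|α|θ with ω = 0 ⇒ θ = ω₀²/(2|α|) = 3501 rad = 557.1 rev.

≈ 557 revolutions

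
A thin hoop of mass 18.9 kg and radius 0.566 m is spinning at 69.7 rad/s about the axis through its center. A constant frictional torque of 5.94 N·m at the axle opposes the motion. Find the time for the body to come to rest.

I = MR² = (18.9)(0.566)² = 6.055 kg·m².
The net torque has magnitude 5.94 N·m, opposing ω.
|α| = τ/I = 5.940/6.055 = 0.9811 rad/s² (deceleration).
0 = ω₀ − |α|t ⇒ t = ω₀/|α| = 69.7/0.9811 = 71.05 s.

t ≈ 71.0 s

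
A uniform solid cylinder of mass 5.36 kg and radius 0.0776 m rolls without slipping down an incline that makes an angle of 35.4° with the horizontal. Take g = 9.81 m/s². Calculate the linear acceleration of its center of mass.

a ≈ 3.79 m/s²

Translation along the incline: Mg sinθ − f = Ma.
Rotation about the center: fR = Iα with I = ½MR². No-slip gives a = αR, so f = (I/R²)a = (1/2)M a.
Substituting: Mg sinθ = (1 + 0.5000)Ma, so a = g sinθ/(1 + 0.5000) = (9.81) sin 35.4° / 1.500 = 3.788 m/s².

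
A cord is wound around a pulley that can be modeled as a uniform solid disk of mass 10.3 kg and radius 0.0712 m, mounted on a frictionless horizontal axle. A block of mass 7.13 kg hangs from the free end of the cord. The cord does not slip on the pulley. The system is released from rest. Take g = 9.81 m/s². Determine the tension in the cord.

I = ½MR² = (1/2)(10.3)(0.0712)² = 0.02611 kg·m².
Block: mg − T = ma. Pulley: TR = Iα. No-slip: a = αR, so T = (I/R²)a = 5.150·a.
Then mg = (m + 5.150)a, so a = (7.13)(9.81)/(7.13 + 5.150) = 5.696 m/s².
T = 5.150·a = 29.33 N.

T ≈ 29.3 N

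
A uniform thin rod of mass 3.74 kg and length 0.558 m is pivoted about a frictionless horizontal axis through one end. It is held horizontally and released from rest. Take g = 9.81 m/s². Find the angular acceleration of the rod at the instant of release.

α ≈ 26.4 rad/s²

About the pivot, I = (1/3)ML² = (1/3)(3.74)(0.558)² = 0.3882 kg·m².
The weight acts at the center, a distance L/2 = 0.2790 m from the pivot; τ = Mg(L/2) = 10.24 N·m.
α = τ/I = 10.24/0.3882 = 26.37 rad/s².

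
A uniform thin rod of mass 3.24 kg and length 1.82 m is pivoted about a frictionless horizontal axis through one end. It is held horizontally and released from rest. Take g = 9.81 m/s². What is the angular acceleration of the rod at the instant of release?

About the pivot, I = (1/3)ML² = (1/3)(3.24)(1.82)² = 3.577 kg·m².
The weight acts at the center, a distance L/2 = 0.9100 m from the pivot; τ = Mg(L/2) = 28.92 N·m.
α = τ/I = 28.92/3.577 = 8.085 rad/s².

α ≈ 8.09 rad/s²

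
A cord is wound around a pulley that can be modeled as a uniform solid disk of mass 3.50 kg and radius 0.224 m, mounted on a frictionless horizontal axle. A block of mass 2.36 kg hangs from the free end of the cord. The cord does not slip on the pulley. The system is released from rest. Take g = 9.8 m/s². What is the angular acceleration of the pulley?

I = ½MR² = (1/2)(3.50)(0.224)² = 0.08781 kg·m².
Block: mg − T = ma. Pulley: TR = Iα. No-slip: a = αR, so T = (I/R²)a = 1.750·a.
Then mg = (m + 1.750)a, so a = (2.36)(9.8)/(2.36 + 1.750) = 5.627 m/s².
α = a/R = 5.627/0.224 = 25.12 rad/s².

α ≈ 25.1 rad/s²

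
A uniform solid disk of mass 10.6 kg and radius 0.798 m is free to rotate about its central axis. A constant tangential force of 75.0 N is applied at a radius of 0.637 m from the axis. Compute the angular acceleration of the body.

α ≈ 14.2 rad/s²

I = ½MR² = (1/2)(10.6)(0.798)² = 3.375 kg·m².
τ = F·r = (75.0)(0.637) = 47.77 N·m.
Newton's second law for rotation, τ = Iα, gives α = τ/I = 47.77/3.375 = 14.16 rad/s².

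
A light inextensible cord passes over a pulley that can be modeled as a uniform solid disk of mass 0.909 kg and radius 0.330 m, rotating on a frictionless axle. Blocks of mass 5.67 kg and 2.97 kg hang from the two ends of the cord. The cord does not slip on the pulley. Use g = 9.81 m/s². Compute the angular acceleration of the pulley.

α ≈ 8.83 rad/s²

I = ½MR² = (1/2)(0.909)(0.330)² = 0.04950 kg·m².
Heavier block: m₁g − T₁ = m₁a. Lighter block: T₂ − m₂g = m₂a.
Pulley: (T₁ − T₂)R = Iα = I(a/R), so T₁ − T₂ = (I/R²)a = (1/2)M_p a = 0.4545·a.
Adding the three: (m₁ − m₂)g = (m₁ + m₂ + 0.4545)a, so a = (5.67 − 2.97)(9.81)/(5.67 + 2.97 + 0.4545) = 2.912 m/s².
α = a/R = 2.912/0.330 = 8.826 rad/s².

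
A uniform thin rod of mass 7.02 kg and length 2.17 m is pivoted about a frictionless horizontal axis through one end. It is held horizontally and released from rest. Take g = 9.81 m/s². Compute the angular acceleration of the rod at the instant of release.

α ≈ 6.78 rad/s²

About the pivot, I = (1/3)ML² = (1/3)(7.02)(2.17)² = 11.02 kg·m².
The weight acts at the center, a distance L/2 = 1.085 m from the pivot; τ = Mg(L/2) = 74.72 N·m.
α = τ/I = 74.72/11.02 = 6.781 rad/s².
(Equivalently α = (3g/(2L)) = 6.781 rad/s².)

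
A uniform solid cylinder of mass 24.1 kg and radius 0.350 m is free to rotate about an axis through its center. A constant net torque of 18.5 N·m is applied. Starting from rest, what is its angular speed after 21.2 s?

ω ≈ 266 rad/s

I = ½MR² = (1/2)(24.1)(0.350)² = 1.476 kg·m².
α = τ/I = 18.5/1.476 = 12.53 rad/s².
ω = ω₀ + αt = 0 + (12.53)(21.2) = 265.7 rad/s.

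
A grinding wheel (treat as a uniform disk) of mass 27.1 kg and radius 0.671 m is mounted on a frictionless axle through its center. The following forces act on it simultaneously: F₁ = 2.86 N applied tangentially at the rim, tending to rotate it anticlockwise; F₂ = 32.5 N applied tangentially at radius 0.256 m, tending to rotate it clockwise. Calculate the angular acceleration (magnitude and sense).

I = ½MR² = (1/2)(27.1)(0.671)² = 6.101 kg·m².
Taking anticlockwise as positive: τ₁ = +(2.86)(0.671) = +1.919 N·m; τ₂ = −(32.5)(0.256) = −8.320 N·m.
Net torque τ = -6.401 N·m.
α = τ/I = -6.401/6.101 = -1.049 rad/s².

α ≈ 1.05 rad/s², clockwise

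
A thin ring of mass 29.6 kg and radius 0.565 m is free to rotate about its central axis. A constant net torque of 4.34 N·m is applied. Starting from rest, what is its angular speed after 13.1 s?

ω ≈ 6.02 rad/s

I = MR² = (29.6)(0.565)² = 9.449 kg·m².
α = τ/I = 4.34/9.449 = 0.4593 rad/s².
ω = ω₀ + αt = 0 + (0.4593)(13.1) = 6.017 rad/s.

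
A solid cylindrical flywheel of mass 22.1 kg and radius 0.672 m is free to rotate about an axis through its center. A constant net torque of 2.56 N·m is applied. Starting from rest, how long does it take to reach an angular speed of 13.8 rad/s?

I = ½MR² = (1/2)(22.1)(0.672)² = 4.990 kg·m².
α = τ/I = 2.56/4.990 = 0.5130 rad/s².
ω = αt ⇒ t = ω/α = 13.8/0.5130 = 26.90 s.

t ≈ 26.9 s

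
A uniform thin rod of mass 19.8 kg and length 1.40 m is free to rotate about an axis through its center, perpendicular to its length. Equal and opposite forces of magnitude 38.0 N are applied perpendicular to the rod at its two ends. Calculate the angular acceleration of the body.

α ≈ 16.5 rad/s²

I = (1/12)ML² = (1/12)(19.8)(1.40)² = 3.234 kg·m².
The couple gives τ = F·(L/2) + F·(L/2) = F L = (38.0)(1.40) = 53.20 N·m.
Newton's second law for rotation, τ = Iα, gives α = τ/I = 53.20/3.234 = 16.45 rad/s².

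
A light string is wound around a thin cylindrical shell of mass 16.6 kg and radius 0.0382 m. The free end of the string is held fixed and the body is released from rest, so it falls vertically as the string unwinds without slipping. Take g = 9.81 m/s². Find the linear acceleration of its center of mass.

a ≈ 4.91 m/s²

Translation: Mg − T = Ma. Rotation about the center: TR = Iα with I = MR².
With a = αR: T = (I/R²)a = M a, so Mg = (1 + 1.000)Ma.
a = g/(1 + 1.000) = 9.81/2.000 = 4.905 m/s².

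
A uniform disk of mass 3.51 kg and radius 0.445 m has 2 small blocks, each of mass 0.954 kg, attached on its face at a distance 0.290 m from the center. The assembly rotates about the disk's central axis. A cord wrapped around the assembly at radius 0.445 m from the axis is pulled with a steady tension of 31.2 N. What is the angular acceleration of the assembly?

I_disk = ½MR² = ½(3.51)(0.445)² = 0.3475 kg·m².
I_blocks = 2·m·r² = 2(0.954)(0.290)² = 0.1605 kg·m².
Total I = 0.5080 kg·m².
τ = F r = (31.2)(0.445) = 13.88 N·m.
α = τ/I = 13.88/0.5080 = 27.33 rad/s².

α ≈ 27.3 rad/s²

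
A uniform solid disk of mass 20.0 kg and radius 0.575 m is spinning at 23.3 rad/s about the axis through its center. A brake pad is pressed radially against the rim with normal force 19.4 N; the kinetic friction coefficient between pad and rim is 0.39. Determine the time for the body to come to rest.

I = ½MR² = (1/2)(20.0)(0.575)² = 3.306 kg·m².
Friction force f = μN = (0.39)(19.4) = 7.566 N at the rim; torque magnitude τ = fR = 4.350 N·m, opposing ω.
|α| = τ/I = 4.350/3.306 = 1.316 rad/s² (deceleration).
0 = ω₀ − |α|t ⇒ t = ω₀/|α| = 23.3/1.316 = 17.71 s.

t ≈ 17.7 s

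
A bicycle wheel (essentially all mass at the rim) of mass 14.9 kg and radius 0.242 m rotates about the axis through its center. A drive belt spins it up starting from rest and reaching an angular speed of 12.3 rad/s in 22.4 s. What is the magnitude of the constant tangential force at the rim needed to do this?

F ≈ 1.98 N

I = MR² = (14.9)(0.242)² = 0.8726 kg·m².
α = Δω/Δt = (12.3 − 0)/22.4 = 0.5491 rad/s².
The required torque is τ = Iα = (0.8726)(0.5491) = 0.4792 N·m.
A tangential force at the rim gives τ = FR, so F = τ/R = 0.4792/0.242 = 1.980 N.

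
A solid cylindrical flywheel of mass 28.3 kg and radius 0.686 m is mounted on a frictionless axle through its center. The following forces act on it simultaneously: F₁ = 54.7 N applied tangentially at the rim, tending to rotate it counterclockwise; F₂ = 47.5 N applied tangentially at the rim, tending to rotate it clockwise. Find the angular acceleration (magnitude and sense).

I = ½MR² = (1/2)(28.3)(0.686)² = 6.659 kg·m².
Taking counterclockwise as positive: τ₁ = +(54.7)(0.686) = +37.52 N·m; τ₂ = −(47.5)(0.686) = −32.59 N·m.
Net torque τ = 4.939 N·m.
α = τ/I = 4.939/6.659 = 0.7417 rad/s².

α ≈ 0.742 rad/s², counterclockwise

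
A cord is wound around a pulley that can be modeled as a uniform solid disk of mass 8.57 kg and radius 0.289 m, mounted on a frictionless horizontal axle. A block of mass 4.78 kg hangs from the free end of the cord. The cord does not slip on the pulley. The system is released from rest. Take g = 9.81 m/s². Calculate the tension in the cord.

T ≈ 22.2 N

I = ½MR² = (1/2)(8.57)(0.289)² = 0.3579 kg·m².
Block: mg − T = ma. Pulley: TR = Iα. No-slip: a = αR, so T = (I/R²)a = 4.285·a.
Then mg = (m + 4.285)a, so a = (4.78)(9.81)/(4.78 + 4.285) = 5.173 m/s².
T = 4.285·a = 22.17 N.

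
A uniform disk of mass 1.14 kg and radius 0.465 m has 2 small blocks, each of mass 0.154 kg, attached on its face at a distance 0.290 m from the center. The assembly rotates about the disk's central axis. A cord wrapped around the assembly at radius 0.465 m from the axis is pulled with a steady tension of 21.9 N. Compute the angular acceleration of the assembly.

I_disk = ½MR² = ½(1.14)(0.465)² = 0.1232 kg·m².
I_blocks = 2·m·r² = 2(0.154)(0.290)² = 0.02590 kg·m².
Total I = 0.1492 kg·m².
τ = F r = (21.9)(0.465) = 10.18 N·m.
α = τ/I = 10.18/0.1492 = 68.28 rad/s².

α ≈ 68.3 rad/s²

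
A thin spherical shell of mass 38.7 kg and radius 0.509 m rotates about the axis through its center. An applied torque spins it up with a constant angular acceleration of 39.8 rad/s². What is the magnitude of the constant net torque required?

τ ≈ 266 N·m

I = (2/3)MR² = (2/3)(38.7)(0.509)² = 6.684 kg·m².
τ = Iα = (6.684)(39.80) = 266.0 N·m.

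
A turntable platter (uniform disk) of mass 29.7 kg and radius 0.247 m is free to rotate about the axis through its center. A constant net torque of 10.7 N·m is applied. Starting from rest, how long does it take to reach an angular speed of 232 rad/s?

I = ½MR² = (1/2)(29.7)(0.247)² = 0.9060 kg·m².
α = τ/I = 10.7/0.9060 = 11.81 rad/s².
ω = αt ⇒ t = ω/α = 232/11.81 = 19.64 s.

t ≈ 19.6 s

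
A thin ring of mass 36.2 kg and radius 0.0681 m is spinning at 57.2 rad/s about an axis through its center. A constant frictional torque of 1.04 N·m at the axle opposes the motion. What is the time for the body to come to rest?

I = MR² = (36.2)(0.0681)² = 0.1679 kg·m².
The net torque has magnitude 1.04 N·m, opposing ω.
|α| = τ/I = 1.040/0.1679 = 6.195 rad/s² (deceleration).
0 = ω₀ − |α|t ⇒ t = ω₀/|α| = 57.2/6.195 = 9.233 s.

t ≈ 9.23 s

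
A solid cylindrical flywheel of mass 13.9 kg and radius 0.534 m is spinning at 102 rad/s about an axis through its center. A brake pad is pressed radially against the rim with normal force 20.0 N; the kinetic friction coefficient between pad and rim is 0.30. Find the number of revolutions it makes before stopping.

I = ½MR² = (1/2)(13.9)(0.534)² = 1.982 kg·m².
Friction force f = μN = (0.30)(20.0) = 6.000 N at the rim; torque magnitude τ = fR = 3.204 N·m, opposing ω.
|α| = τ/I = 3.204/1.982 = 1.617 rad/s² (deceleration).
ω² = ω₀² − 2|α|θ with ω = 0 ⇒ θ = ω₀²/(2|α|) = 3218 rad = 512.1 rev.

≈ 512 revolutions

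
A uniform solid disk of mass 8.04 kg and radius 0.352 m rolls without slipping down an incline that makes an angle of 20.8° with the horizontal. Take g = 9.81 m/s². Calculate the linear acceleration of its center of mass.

a ≈ 2.32 m/s²

Translation along the incline: Mg sinθ − f = Ma.
Rotation about the center: fR = Iα with I = ½MR². No-slip gives a = αR, so f = (I/R²)a = (1/2)M a.
Substituting: Mg sinθ = (1 + 0.5000)Ma, so a = g sinθ/(1 + 0.5000) = (9.81) sin 20.8° / 1.500 = 2.322 m/s².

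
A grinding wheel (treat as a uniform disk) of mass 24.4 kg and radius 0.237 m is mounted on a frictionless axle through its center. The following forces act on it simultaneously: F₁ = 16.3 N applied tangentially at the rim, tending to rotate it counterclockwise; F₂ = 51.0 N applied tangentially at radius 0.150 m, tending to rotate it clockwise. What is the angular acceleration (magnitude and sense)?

I = ½MR² = (1/2)(24.4)(0.237)² = 0.6853 kg·m².
Taking counterclockwise as positive: τ₁ = +(16.3)(0.237) = +3.863 N·m; τ₂ = −(51.0)(0.150) = −7.650 N·m.
Net torque τ = -3.787 N·m.
α = τ/I = -3.787/0.6853 = -5.526 rad/s².

α ≈ 5.53 rad/s², clockwise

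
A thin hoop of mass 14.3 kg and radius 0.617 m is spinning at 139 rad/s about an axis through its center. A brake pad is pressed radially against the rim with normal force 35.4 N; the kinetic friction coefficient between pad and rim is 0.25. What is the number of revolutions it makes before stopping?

≈ 1530 revolutions

I = MR² = (14.3)(0.617)² = 5.444 kg·m².
Friction force f = μN = (0.25)(35.4) = 8.850 N at the rim; torque magnitude τ = fR = 5.460 N·m, opposing ω.
|α| = τ/I = 5.460/5.444 = 1.003 rad/s² (deceleration).
ω² = ω₀² − 2|α|θ with ω = 0 ⇒ θ = ω₀²/(2|α|) = 9631 rad = 1533 rev.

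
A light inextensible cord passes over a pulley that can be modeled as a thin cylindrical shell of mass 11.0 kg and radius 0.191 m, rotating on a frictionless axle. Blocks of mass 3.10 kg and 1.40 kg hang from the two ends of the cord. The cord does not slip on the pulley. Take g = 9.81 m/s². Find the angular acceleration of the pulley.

α ≈ 5.63 rad/s²

I = MR² = (11.0)(0.191)² = 0.4013 kg·m².
Heavier block: m₁g − T₁ = m₁a. Lighter block: T₂ − m₂g = m₂a.
Pulley: (T₁ − T₂)R = Iα = I(a/R), so T₁ − T₂ = (I/R²)a = 1·M_p a = 11.00·a.
Adding the three: (m₁ − m₂)g = (m₁ + m₂ + 11.00)a, so a = (3.10 − 1.40)(9.81)/(3.10 + 1.40 + 11.00) = 1.076 m/s².
α = a/R = 1.076/0.191 = 5.633 rad/s².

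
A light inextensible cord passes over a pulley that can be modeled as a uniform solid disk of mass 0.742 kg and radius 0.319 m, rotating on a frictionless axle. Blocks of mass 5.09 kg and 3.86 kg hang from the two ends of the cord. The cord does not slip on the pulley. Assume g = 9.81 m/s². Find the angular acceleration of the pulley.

α ≈ 4.06 rad/s²

I = ½MR² = (1/2)(0.742)(0.319)² = 0.03775 kg·m².
Heavier block: m₁g − T₁ = m₁a. Lighter block: T₂ − m₂g = m₂a.
Pulley: (T₁ − T₂)R = Iα = I(a/R), so T₁ − T₂ = (I/R²)a = (1/2)M_p a = 0.3710·a.
Adding the three: (m₁ − m₂)g = (m₁ + m₂ + 0.3710)a, so a = (5.09 − 3.86)(9.81)/(5.09 + 3.86 + 0.3710) = 1.295 m/s².
α = a/R = 1.295/0.319 = 4.058 rad/s².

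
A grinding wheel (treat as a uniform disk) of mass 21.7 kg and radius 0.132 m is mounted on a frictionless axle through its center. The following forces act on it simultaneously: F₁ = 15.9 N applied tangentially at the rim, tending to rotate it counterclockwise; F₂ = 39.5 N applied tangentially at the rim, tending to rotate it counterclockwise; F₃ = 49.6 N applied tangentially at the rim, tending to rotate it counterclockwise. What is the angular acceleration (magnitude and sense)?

α ≈ 73.3 rad/s², counterclockwise

I = ½MR² = (1/2)(21.7)(0.132)² = 0.1891 kg·m².
Taking counterclockwise as positive: τ₁ = +(15.9)(0.132) = +2.099 N·m; τ₂ = +(39.5)(0.132) = +5.214 N·m; τ₃ = +(49.6)(0.132) = +6.547 N·m.
Net torque τ = 13.86 N·m.
α = τ/I = 13.86/0.1891 = 73.31 rad/s².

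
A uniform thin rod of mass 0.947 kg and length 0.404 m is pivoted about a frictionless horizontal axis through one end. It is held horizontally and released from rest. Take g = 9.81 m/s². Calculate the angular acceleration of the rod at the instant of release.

α ≈ 36.4 rad/s²

About the pivot, I = (1/3)ML² = (1/3)(0.947)(0.404)² = 0.05152 kg·m².
The weight acts at the center, a distance L/2 = 0.2020 m from the pivot; τ = Mg(L/2) = 1.877 N·m.
α = τ/I = 1.877/0.05152 = 36.42 rad/s².
(Equivalently α = (3g/(2L)) = 36.42 rad/s².)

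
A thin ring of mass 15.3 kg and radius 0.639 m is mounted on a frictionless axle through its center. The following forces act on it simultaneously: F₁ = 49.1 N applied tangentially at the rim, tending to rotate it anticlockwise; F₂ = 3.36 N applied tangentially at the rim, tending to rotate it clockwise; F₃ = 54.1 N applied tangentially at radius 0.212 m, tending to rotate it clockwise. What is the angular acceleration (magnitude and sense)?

α ≈ 2.84 rad/s², anticlockwise

I = MR² = (15.3)(0.639)² = 6.247 kg·m².
Taking anticlockwise as positive: τ₁ = +(49.1)(0.639) = +31.37 N·m; τ₂ = −(3.36)(0.639) = −2.147 N·m; τ₃ = −(54.1)(0.212) = −11.47 N·m.
Net torque τ = 17.76 N·m.
α = τ/I = 17.76/6.247 = 2.843 rad/s².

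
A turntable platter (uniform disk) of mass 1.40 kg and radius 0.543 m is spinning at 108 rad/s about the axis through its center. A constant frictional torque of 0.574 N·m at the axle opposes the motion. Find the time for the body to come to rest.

t ≈ 38.8 s

I = ½MR² = (1/2)(1.40)(0.543)² = 0.2064 kg·m².
The net torque has magnitude 0.574 N·m, opposing ω.
|α| = τ/I = 0.5740/0.2064 = 2.781 rad/s² (deceleration).
0 = ω₀ − |α|t ⇒ t = ω₀/|α| = 108/2.781 = 38.83 s.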